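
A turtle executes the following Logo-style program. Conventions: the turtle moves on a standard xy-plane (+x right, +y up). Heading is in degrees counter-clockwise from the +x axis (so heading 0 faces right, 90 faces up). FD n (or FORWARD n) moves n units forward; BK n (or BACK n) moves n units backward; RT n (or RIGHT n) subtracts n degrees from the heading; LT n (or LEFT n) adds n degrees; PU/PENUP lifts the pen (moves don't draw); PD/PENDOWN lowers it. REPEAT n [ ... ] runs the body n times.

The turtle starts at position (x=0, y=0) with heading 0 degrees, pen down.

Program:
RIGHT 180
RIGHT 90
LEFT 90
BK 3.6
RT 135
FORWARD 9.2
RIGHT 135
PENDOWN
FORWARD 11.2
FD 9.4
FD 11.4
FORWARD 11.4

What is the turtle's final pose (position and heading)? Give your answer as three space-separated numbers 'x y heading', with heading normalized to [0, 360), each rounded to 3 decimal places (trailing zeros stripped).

Answer: 10.105 -36.895 270

Derivation:
Executing turtle program step by step:
Start: pos=(0,0), heading=0, pen down
RT 180: heading 0 -> 180
RT 90: heading 180 -> 90
LT 90: heading 90 -> 180
BK 3.6: (0,0) -> (3.6,0) [heading=180, draw]
RT 135: heading 180 -> 45
FD 9.2: (3.6,0) -> (10.105,6.505) [heading=45, draw]
RT 135: heading 45 -> 270
PD: pen down
FD 11.2: (10.105,6.505) -> (10.105,-4.695) [heading=270, draw]
FD 9.4: (10.105,-4.695) -> (10.105,-14.095) [heading=270, draw]
FD 11.4: (10.105,-14.095) -> (10.105,-25.495) [heading=270, draw]
FD 11.4: (10.105,-25.495) -> (10.105,-36.895) [heading=270, draw]
Final: pos=(10.105,-36.895), heading=270, 6 segment(s) drawn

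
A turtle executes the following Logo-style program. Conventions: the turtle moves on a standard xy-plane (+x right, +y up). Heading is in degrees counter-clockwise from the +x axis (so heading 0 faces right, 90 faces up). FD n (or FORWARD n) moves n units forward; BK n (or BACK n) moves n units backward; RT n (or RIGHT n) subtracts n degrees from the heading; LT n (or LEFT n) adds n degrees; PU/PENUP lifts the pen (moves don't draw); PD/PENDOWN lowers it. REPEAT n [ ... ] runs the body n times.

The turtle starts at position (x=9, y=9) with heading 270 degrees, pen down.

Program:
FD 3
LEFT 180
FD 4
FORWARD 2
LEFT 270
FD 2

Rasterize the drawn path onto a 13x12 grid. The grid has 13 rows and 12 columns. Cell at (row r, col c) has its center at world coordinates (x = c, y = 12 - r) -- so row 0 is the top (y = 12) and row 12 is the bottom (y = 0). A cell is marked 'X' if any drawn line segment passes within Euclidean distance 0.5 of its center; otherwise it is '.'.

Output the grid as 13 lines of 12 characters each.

Answer: .........XXX
.........X..
.........X..
.........X..
.........X..
.........X..
.........X..
............
............
............
............
............
............

Derivation:
Segment 0: (9,9) -> (9,6)
Segment 1: (9,6) -> (9,10)
Segment 2: (9,10) -> (9,12)
Segment 3: (9,12) -> (11,12)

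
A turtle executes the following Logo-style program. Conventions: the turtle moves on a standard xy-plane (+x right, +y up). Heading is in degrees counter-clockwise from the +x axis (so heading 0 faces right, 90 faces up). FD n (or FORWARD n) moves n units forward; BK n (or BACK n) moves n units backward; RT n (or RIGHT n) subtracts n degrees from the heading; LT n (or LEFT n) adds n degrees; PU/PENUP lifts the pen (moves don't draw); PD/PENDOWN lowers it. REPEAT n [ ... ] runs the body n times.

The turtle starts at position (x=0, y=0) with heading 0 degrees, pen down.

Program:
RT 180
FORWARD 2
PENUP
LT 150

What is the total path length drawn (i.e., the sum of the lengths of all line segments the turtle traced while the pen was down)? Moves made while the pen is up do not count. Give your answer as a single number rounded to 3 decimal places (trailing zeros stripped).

Executing turtle program step by step:
Start: pos=(0,0), heading=0, pen down
RT 180: heading 0 -> 180
FD 2: (0,0) -> (-2,0) [heading=180, draw]
PU: pen up
LT 150: heading 180 -> 330
Final: pos=(-2,0), heading=330, 1 segment(s) drawn

Segment lengths:
  seg 1: (0,0) -> (-2,0), length = 2
Total = 2

Answer: 2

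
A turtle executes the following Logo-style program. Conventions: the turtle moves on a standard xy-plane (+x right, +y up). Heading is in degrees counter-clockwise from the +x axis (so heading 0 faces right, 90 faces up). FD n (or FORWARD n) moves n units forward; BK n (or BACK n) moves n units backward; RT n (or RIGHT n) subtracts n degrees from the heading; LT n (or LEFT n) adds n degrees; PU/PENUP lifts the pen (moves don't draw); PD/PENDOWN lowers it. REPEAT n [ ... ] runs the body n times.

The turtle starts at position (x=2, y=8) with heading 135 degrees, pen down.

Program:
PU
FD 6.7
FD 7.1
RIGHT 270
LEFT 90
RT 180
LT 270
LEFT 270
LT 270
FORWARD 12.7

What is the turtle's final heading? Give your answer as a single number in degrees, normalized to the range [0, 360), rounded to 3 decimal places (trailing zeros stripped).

Answer: 225

Derivation:
Executing turtle program step by step:
Start: pos=(2,8), heading=135, pen down
PU: pen up
FD 6.7: (2,8) -> (-2.738,12.738) [heading=135, move]
FD 7.1: (-2.738,12.738) -> (-7.758,17.758) [heading=135, move]
RT 270: heading 135 -> 225
LT 90: heading 225 -> 315
RT 180: heading 315 -> 135
LT 270: heading 135 -> 45
LT 270: heading 45 -> 315
LT 270: heading 315 -> 225
FD 12.7: (-7.758,17.758) -> (-16.738,8.778) [heading=225, move]
Final: pos=(-16.738,8.778), heading=225, 0 segment(s) drawn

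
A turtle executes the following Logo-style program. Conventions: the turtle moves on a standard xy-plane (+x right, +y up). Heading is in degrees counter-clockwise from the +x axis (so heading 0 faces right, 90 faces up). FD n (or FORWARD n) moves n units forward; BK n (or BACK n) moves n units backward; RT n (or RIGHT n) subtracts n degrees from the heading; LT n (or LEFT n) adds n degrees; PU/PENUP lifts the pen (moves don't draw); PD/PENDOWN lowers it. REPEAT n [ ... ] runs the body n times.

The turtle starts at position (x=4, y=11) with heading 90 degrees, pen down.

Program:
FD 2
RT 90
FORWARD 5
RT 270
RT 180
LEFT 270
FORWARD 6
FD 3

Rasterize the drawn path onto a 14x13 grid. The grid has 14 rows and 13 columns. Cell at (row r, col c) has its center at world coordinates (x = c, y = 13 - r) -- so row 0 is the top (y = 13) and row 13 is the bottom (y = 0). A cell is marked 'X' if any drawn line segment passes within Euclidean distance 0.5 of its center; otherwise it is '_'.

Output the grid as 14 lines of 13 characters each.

Segment 0: (4,11) -> (4,13)
Segment 1: (4,13) -> (9,13)
Segment 2: (9,13) -> (3,13)
Segment 3: (3,13) -> (0,13)

Answer: XXXXXXXXXX___
____X________
____X________
_____________
_____________
_____________
_____________
_____________
_____________
_____________
_____________
_____________
_____________
_____________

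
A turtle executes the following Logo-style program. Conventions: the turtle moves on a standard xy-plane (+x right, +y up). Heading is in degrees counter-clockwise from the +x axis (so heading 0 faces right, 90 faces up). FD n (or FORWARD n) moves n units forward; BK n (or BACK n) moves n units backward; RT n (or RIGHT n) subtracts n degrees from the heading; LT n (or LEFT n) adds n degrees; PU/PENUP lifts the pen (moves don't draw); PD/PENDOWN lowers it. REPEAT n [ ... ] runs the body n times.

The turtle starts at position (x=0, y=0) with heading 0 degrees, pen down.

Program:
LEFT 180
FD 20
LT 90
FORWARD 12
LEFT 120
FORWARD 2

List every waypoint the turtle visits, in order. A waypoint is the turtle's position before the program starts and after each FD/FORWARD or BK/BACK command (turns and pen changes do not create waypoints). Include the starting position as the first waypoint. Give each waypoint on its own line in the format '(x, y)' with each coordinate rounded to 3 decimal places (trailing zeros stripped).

Answer: (0, 0)
(-20, 0)
(-20, -12)
(-18.268, -11)

Derivation:
Executing turtle program step by step:
Start: pos=(0,0), heading=0, pen down
LT 180: heading 0 -> 180
FD 20: (0,0) -> (-20,0) [heading=180, draw]
LT 90: heading 180 -> 270
FD 12: (-20,0) -> (-20,-12) [heading=270, draw]
LT 120: heading 270 -> 30
FD 2: (-20,-12) -> (-18.268,-11) [heading=30, draw]
Final: pos=(-18.268,-11), heading=30, 3 segment(s) drawn
Waypoints (4 total):
(0, 0)
(-20, 0)
(-20, -12)
(-18.268, -11)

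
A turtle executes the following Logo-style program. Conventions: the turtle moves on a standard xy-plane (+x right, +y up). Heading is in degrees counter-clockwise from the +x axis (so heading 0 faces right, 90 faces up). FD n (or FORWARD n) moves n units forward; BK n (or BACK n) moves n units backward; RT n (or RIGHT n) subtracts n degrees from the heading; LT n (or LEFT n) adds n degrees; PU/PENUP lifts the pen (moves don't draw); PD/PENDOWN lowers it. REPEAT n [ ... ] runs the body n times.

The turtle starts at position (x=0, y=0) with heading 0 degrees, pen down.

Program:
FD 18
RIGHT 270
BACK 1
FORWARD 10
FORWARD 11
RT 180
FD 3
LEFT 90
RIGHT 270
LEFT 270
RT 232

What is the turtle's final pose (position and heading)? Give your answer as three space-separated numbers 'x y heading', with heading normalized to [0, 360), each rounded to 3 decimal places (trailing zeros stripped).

Answer: 18 17 128

Derivation:
Executing turtle program step by step:
Start: pos=(0,0), heading=0, pen down
FD 18: (0,0) -> (18,0) [heading=0, draw]
RT 270: heading 0 -> 90
BK 1: (18,0) -> (18,-1) [heading=90, draw]
FD 10: (18,-1) -> (18,9) [heading=90, draw]
FD 11: (18,9) -> (18,20) [heading=90, draw]
RT 180: heading 90 -> 270
FD 3: (18,20) -> (18,17) [heading=270, draw]
LT 90: heading 270 -> 0
RT 270: heading 0 -> 90
LT 270: heading 90 -> 0
RT 232: heading 0 -> 128
Final: pos=(18,17), heading=128, 5 segment(s) drawn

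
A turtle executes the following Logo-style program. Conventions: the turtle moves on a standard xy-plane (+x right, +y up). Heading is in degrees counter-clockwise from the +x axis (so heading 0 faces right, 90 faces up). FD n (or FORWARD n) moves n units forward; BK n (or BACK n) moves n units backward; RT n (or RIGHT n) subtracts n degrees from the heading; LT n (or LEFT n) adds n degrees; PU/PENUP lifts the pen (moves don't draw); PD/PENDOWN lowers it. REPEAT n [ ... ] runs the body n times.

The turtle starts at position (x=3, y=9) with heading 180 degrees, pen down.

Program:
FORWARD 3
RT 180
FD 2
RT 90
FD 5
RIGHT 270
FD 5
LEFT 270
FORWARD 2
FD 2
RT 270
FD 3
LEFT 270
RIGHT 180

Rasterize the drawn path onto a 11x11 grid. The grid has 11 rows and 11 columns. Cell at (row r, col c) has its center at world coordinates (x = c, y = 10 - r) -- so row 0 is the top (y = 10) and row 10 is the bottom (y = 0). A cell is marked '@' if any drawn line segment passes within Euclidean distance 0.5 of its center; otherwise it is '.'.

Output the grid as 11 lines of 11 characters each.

Segment 0: (3,9) -> (0,9)
Segment 1: (0,9) -> (2,9)
Segment 2: (2,9) -> (2,4)
Segment 3: (2,4) -> (7,4)
Segment 4: (7,4) -> (7,2)
Segment 5: (7,2) -> (7,0)
Segment 6: (7,0) -> (10,0)

Answer: ...........
@@@@.......
..@........
..@........
..@........
..@........
..@@@@@@...
.......@...
.......@...
.......@...
.......@@@@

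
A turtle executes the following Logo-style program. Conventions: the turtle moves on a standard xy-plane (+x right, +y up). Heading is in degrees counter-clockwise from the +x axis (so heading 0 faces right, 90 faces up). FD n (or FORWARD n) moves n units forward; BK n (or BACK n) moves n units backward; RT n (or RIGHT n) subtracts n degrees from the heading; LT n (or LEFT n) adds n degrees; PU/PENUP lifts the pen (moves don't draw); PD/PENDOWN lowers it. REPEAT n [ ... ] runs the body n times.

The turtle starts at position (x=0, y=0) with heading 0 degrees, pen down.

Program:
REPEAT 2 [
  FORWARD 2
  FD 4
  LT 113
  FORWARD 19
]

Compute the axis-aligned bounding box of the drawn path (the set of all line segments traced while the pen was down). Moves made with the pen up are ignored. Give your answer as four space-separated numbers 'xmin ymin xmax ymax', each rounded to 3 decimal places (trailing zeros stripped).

Executing turtle program step by step:
Start: pos=(0,0), heading=0, pen down
REPEAT 2 [
  -- iteration 1/2 --
  FD 2: (0,0) -> (2,0) [heading=0, draw]
  FD 4: (2,0) -> (6,0) [heading=0, draw]
  LT 113: heading 0 -> 113
  FD 19: (6,0) -> (-1.424,17.49) [heading=113, draw]
  -- iteration 2/2 --
  FD 2: (-1.424,17.49) -> (-2.205,19.331) [heading=113, draw]
  FD 4: (-2.205,19.331) -> (-3.768,23.013) [heading=113, draw]
  LT 113: heading 113 -> 226
  FD 19: (-3.768,23.013) -> (-16.967,9.345) [heading=226, draw]
]
Final: pos=(-16.967,9.345), heading=226, 6 segment(s) drawn

Segment endpoints: x in {-16.967, -3.768, -2.205, -1.424, 0, 2, 6}, y in {0, 9.345, 17.49, 19.331, 23.013}
xmin=-16.967, ymin=0, xmax=6, ymax=23.013

Answer: -16.967 0 6 23.013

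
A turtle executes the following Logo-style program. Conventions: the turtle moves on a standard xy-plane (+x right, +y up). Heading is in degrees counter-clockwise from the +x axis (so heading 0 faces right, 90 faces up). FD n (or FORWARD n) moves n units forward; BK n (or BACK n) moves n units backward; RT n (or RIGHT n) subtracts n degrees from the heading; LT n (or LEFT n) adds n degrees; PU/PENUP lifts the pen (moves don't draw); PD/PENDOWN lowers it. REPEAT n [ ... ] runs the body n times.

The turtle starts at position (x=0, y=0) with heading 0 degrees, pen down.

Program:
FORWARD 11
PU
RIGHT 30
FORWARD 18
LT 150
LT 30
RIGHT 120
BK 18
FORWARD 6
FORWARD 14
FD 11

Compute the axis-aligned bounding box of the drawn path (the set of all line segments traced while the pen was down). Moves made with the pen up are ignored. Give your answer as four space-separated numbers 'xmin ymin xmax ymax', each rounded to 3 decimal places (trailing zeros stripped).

Answer: 0 0 11 0

Derivation:
Executing turtle program step by step:
Start: pos=(0,0), heading=0, pen down
FD 11: (0,0) -> (11,0) [heading=0, draw]
PU: pen up
RT 30: heading 0 -> 330
FD 18: (11,0) -> (26.588,-9) [heading=330, move]
LT 150: heading 330 -> 120
LT 30: heading 120 -> 150
RT 120: heading 150 -> 30
BK 18: (26.588,-9) -> (11,-18) [heading=30, move]
FD 6: (11,-18) -> (16.196,-15) [heading=30, move]
FD 14: (16.196,-15) -> (28.321,-8) [heading=30, move]
FD 11: (28.321,-8) -> (37.847,-2.5) [heading=30, move]
Final: pos=(37.847,-2.5), heading=30, 1 segment(s) drawn

Segment endpoints: x in {0, 11}, y in {0}
xmin=0, ymin=0, xmax=11, ymax=0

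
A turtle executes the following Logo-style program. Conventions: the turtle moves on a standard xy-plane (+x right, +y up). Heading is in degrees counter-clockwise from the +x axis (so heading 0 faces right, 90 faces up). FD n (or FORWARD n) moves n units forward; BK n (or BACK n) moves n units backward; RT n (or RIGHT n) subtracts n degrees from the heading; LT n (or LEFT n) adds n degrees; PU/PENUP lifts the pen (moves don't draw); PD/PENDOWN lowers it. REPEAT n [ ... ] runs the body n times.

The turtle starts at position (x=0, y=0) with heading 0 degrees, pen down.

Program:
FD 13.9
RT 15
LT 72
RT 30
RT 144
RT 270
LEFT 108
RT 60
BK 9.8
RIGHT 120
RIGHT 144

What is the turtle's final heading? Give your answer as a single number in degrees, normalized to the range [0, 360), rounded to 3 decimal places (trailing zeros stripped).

Answer: 117

Derivation:
Executing turtle program step by step:
Start: pos=(0,0), heading=0, pen down
FD 13.9: (0,0) -> (13.9,0) [heading=0, draw]
RT 15: heading 0 -> 345
LT 72: heading 345 -> 57
RT 30: heading 57 -> 27
RT 144: heading 27 -> 243
RT 270: heading 243 -> 333
LT 108: heading 333 -> 81
RT 60: heading 81 -> 21
BK 9.8: (13.9,0) -> (4.751,-3.512) [heading=21, draw]
RT 120: heading 21 -> 261
RT 144: heading 261 -> 117
Final: pos=(4.751,-3.512), heading=117, 2 segment(s) drawn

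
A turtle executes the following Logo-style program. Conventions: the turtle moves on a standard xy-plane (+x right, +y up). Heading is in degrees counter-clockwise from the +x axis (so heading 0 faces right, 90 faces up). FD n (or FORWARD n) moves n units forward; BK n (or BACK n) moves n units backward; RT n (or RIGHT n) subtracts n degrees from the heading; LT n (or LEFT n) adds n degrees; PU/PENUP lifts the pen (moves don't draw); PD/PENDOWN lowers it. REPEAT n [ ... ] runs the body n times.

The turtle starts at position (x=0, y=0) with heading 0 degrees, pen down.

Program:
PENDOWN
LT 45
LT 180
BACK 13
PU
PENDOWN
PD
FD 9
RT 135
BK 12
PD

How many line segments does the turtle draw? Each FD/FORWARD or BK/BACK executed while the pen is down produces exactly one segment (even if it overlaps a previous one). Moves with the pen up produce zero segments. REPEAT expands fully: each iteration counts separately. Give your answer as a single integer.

Executing turtle program step by step:
Start: pos=(0,0), heading=0, pen down
PD: pen down
LT 45: heading 0 -> 45
LT 180: heading 45 -> 225
BK 13: (0,0) -> (9.192,9.192) [heading=225, draw]
PU: pen up
PD: pen down
PD: pen down
FD 9: (9.192,9.192) -> (2.828,2.828) [heading=225, draw]
RT 135: heading 225 -> 90
BK 12: (2.828,2.828) -> (2.828,-9.172) [heading=90, draw]
PD: pen down
Final: pos=(2.828,-9.172), heading=90, 3 segment(s) drawn
Segments drawn: 3

Answer: 3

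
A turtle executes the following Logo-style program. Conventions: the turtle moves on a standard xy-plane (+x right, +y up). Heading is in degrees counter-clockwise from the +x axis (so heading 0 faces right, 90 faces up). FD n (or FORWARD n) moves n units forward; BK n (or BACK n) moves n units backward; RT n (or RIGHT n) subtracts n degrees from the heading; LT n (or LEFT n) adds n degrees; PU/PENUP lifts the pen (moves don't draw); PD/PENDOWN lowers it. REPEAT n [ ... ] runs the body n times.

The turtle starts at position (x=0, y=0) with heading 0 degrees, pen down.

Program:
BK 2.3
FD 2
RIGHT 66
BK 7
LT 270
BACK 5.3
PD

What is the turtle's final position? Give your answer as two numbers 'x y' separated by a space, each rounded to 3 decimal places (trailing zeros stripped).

Answer: 1.695 8.551

Derivation:
Executing turtle program step by step:
Start: pos=(0,0), heading=0, pen down
BK 2.3: (0,0) -> (-2.3,0) [heading=0, draw]
FD 2: (-2.3,0) -> (-0.3,0) [heading=0, draw]
RT 66: heading 0 -> 294
BK 7: (-0.3,0) -> (-3.147,6.395) [heading=294, draw]
LT 270: heading 294 -> 204
BK 5.3: (-3.147,6.395) -> (1.695,8.551) [heading=204, draw]
PD: pen down
Final: pos=(1.695,8.551), heading=204, 4 segment(s) drawn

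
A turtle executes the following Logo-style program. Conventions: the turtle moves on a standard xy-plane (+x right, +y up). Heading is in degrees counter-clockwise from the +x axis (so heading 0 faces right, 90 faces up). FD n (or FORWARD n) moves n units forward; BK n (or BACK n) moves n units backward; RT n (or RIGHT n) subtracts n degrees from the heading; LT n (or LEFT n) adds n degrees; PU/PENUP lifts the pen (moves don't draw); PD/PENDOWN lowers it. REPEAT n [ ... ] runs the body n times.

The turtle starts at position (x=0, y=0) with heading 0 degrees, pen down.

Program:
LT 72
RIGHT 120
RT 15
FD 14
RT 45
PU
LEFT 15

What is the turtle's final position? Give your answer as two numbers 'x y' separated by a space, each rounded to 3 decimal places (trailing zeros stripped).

Answer: 6.356 -12.474

Derivation:
Executing turtle program step by step:
Start: pos=(0,0), heading=0, pen down
LT 72: heading 0 -> 72
RT 120: heading 72 -> 312
RT 15: heading 312 -> 297
FD 14: (0,0) -> (6.356,-12.474) [heading=297, draw]
RT 45: heading 297 -> 252
PU: pen up
LT 15: heading 252 -> 267
Final: pos=(6.356,-12.474), heading=267, 1 segment(s) drawn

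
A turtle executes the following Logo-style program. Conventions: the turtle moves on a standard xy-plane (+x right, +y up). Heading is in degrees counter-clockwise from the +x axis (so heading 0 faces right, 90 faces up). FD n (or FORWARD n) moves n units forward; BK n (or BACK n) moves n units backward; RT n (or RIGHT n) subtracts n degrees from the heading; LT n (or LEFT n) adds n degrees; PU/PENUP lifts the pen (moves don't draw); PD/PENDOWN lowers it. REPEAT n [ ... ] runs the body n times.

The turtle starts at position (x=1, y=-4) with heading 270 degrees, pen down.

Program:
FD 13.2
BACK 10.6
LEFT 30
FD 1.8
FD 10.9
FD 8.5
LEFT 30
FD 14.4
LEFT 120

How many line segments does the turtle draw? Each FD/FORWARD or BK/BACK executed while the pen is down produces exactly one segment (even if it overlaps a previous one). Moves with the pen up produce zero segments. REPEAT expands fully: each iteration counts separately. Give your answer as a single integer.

Answer: 6

Derivation:
Executing turtle program step by step:
Start: pos=(1,-4), heading=270, pen down
FD 13.2: (1,-4) -> (1,-17.2) [heading=270, draw]
BK 10.6: (1,-17.2) -> (1,-6.6) [heading=270, draw]
LT 30: heading 270 -> 300
FD 1.8: (1,-6.6) -> (1.9,-8.159) [heading=300, draw]
FD 10.9: (1.9,-8.159) -> (7.35,-17.599) [heading=300, draw]
FD 8.5: (7.35,-17.599) -> (11.6,-24.96) [heading=300, draw]
LT 30: heading 300 -> 330
FD 14.4: (11.6,-24.96) -> (24.071,-32.16) [heading=330, draw]
LT 120: heading 330 -> 90
Final: pos=(24.071,-32.16), heading=90, 6 segment(s) drawn
Segments drawn: 6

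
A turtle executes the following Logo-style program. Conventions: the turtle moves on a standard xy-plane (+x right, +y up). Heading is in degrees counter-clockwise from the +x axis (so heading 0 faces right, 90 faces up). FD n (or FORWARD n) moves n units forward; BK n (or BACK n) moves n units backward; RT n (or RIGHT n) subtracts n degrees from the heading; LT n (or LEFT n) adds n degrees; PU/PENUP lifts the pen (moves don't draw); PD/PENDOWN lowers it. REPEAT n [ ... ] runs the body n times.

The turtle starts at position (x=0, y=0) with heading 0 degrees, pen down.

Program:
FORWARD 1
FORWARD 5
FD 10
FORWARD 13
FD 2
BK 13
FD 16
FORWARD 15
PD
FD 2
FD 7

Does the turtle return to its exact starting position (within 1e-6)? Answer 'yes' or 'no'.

Executing turtle program step by step:
Start: pos=(0,0), heading=0, pen down
FD 1: (0,0) -> (1,0) [heading=0, draw]
FD 5: (1,0) -> (6,0) [heading=0, draw]
FD 10: (6,0) -> (16,0) [heading=0, draw]
FD 13: (16,0) -> (29,0) [heading=0, draw]
FD 2: (29,0) -> (31,0) [heading=0, draw]
BK 13: (31,0) -> (18,0) [heading=0, draw]
FD 16: (18,0) -> (34,0) [heading=0, draw]
FD 15: (34,0) -> (49,0) [heading=0, draw]
PD: pen down
FD 2: (49,0) -> (51,0) [heading=0, draw]
FD 7: (51,0) -> (58,0) [heading=0, draw]
Final: pos=(58,0), heading=0, 10 segment(s) drawn

Start position: (0, 0)
Final position: (58, 0)
Distance = 58; >= 1e-6 -> NOT closed

Answer: no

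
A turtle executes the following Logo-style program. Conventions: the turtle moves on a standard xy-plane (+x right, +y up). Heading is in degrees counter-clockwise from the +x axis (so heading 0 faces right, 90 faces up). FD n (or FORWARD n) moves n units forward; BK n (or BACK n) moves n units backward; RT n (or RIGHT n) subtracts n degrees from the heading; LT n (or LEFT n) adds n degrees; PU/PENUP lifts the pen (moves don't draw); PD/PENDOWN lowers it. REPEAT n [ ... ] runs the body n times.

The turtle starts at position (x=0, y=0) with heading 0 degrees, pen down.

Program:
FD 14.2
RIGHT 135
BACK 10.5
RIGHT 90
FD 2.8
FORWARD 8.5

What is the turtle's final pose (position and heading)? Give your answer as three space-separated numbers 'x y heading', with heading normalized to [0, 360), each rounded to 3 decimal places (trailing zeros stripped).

Answer: 13.634 15.415 135

Derivation:
Executing turtle program step by step:
Start: pos=(0,0), heading=0, pen down
FD 14.2: (0,0) -> (14.2,0) [heading=0, draw]
RT 135: heading 0 -> 225
BK 10.5: (14.2,0) -> (21.625,7.425) [heading=225, draw]
RT 90: heading 225 -> 135
FD 2.8: (21.625,7.425) -> (19.645,9.405) [heading=135, draw]
FD 8.5: (19.645,9.405) -> (13.634,15.415) [heading=135, draw]
Final: pos=(13.634,15.415), heading=135, 4 segment(s) drawn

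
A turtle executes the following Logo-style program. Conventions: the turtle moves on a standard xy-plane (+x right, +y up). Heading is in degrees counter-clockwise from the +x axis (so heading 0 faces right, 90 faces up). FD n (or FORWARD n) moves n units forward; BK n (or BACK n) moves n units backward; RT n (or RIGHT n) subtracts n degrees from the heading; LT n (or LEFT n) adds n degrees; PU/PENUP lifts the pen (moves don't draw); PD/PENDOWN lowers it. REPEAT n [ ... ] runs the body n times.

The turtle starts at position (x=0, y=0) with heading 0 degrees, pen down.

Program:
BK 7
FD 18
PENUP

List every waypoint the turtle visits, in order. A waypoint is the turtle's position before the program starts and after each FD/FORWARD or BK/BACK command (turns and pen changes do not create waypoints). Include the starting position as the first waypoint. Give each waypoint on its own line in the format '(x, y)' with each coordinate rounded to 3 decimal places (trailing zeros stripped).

Answer: (0, 0)
(-7, 0)
(11, 0)

Derivation:
Executing turtle program step by step:
Start: pos=(0,0), heading=0, pen down
BK 7: (0,0) -> (-7,0) [heading=0, draw]
FD 18: (-7,0) -> (11,0) [heading=0, draw]
PU: pen up
Final: pos=(11,0), heading=0, 2 segment(s) drawn
Waypoints (3 total):
(0, 0)
(-7, 0)
(11, 0)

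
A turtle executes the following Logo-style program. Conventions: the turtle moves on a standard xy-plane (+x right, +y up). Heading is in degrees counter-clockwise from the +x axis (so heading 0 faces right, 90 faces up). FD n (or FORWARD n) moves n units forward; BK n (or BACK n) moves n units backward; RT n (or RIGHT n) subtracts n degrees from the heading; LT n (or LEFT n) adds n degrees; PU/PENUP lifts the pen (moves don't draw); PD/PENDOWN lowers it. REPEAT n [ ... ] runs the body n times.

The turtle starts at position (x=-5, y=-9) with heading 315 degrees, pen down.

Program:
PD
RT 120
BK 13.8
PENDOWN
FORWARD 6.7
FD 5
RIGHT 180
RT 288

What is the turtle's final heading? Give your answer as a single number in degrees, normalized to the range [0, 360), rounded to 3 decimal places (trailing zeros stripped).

Answer: 87

Derivation:
Executing turtle program step by step:
Start: pos=(-5,-9), heading=315, pen down
PD: pen down
RT 120: heading 315 -> 195
BK 13.8: (-5,-9) -> (8.33,-5.428) [heading=195, draw]
PD: pen down
FD 6.7: (8.33,-5.428) -> (1.858,-7.162) [heading=195, draw]
FD 5: (1.858,-7.162) -> (-2.972,-8.456) [heading=195, draw]
RT 180: heading 195 -> 15
RT 288: heading 15 -> 87
Final: pos=(-2.972,-8.456), heading=87, 3 segment(s) drawn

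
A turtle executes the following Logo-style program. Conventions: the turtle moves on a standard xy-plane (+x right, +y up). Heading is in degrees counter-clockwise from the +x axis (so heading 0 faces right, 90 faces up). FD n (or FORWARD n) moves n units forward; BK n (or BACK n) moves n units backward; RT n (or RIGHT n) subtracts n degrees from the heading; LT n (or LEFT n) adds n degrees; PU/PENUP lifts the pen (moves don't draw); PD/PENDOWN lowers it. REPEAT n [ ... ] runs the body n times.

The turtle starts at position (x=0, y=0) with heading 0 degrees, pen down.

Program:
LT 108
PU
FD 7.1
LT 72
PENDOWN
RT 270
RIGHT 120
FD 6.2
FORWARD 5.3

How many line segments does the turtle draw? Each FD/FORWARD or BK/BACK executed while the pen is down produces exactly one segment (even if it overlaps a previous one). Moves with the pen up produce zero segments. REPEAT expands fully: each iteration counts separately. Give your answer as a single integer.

Answer: 2

Derivation:
Executing turtle program step by step:
Start: pos=(0,0), heading=0, pen down
LT 108: heading 0 -> 108
PU: pen up
FD 7.1: (0,0) -> (-2.194,6.753) [heading=108, move]
LT 72: heading 108 -> 180
PD: pen down
RT 270: heading 180 -> 270
RT 120: heading 270 -> 150
FD 6.2: (-2.194,6.753) -> (-7.563,9.853) [heading=150, draw]
FD 5.3: (-7.563,9.853) -> (-12.153,12.503) [heading=150, draw]
Final: pos=(-12.153,12.503), heading=150, 2 segment(s) drawn
Segments drawn: 2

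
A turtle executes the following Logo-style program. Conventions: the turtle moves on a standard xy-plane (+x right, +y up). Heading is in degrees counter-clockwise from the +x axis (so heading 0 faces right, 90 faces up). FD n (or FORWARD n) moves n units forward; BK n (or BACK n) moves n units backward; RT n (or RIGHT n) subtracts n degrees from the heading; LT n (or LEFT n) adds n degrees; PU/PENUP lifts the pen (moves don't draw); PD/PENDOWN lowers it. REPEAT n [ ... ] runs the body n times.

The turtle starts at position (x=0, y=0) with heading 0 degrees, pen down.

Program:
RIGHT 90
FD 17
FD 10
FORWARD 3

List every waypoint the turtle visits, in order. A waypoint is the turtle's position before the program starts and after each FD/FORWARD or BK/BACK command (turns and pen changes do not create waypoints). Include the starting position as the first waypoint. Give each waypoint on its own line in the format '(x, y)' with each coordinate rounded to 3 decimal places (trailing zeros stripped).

Answer: (0, 0)
(0, -17)
(0, -27)
(0, -30)

Derivation:
Executing turtle program step by step:
Start: pos=(0,0), heading=0, pen down
RT 90: heading 0 -> 270
FD 17: (0,0) -> (0,-17) [heading=270, draw]
FD 10: (0,-17) -> (0,-27) [heading=270, draw]
FD 3: (0,-27) -> (0,-30) [heading=270, draw]
Final: pos=(0,-30), heading=270, 3 segment(s) drawn
Waypoints (4 total):
(0, 0)
(0, -17)
(0, -27)
(0, -30)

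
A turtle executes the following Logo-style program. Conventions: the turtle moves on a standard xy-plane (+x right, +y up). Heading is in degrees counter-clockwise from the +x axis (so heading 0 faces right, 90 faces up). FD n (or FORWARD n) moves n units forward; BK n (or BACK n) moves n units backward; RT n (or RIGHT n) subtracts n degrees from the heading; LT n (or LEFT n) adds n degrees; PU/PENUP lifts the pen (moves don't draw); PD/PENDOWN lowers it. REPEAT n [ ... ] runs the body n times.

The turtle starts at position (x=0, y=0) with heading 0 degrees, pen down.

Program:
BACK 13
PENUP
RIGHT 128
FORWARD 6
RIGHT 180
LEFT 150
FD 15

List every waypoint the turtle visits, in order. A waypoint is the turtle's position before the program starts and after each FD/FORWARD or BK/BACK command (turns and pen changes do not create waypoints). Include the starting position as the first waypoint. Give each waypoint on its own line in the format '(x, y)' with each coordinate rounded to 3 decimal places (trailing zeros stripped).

Answer: (0, 0)
(-13, 0)
(-16.694, -4.728)
(-30.602, -10.347)

Derivation:
Executing turtle program step by step:
Start: pos=(0,0), heading=0, pen down
BK 13: (0,0) -> (-13,0) [heading=0, draw]
PU: pen up
RT 128: heading 0 -> 232
FD 6: (-13,0) -> (-16.694,-4.728) [heading=232, move]
RT 180: heading 232 -> 52
LT 150: heading 52 -> 202
FD 15: (-16.694,-4.728) -> (-30.602,-10.347) [heading=202, move]
Final: pos=(-30.602,-10.347), heading=202, 1 segment(s) drawn
Waypoints (4 total):
(0, 0)
(-13, 0)
(-16.694, -4.728)
(-30.602, -10.347)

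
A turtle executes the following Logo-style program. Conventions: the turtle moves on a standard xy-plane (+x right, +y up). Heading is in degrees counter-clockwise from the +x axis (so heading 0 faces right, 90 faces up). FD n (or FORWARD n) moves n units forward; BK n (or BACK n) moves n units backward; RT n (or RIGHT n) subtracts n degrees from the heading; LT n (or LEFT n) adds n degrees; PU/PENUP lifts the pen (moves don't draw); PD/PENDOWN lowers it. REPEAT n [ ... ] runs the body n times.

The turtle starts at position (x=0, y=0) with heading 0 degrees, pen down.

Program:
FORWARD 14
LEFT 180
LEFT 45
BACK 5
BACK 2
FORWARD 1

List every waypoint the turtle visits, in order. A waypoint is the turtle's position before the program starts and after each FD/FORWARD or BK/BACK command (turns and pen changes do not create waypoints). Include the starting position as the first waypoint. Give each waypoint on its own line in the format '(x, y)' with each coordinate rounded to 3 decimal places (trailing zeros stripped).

Answer: (0, 0)
(14, 0)
(17.536, 3.536)
(18.95, 4.95)
(18.243, 4.243)

Derivation:
Executing turtle program step by step:
Start: pos=(0,0), heading=0, pen down
FD 14: (0,0) -> (14,0) [heading=0, draw]
LT 180: heading 0 -> 180
LT 45: heading 180 -> 225
BK 5: (14,0) -> (17.536,3.536) [heading=225, draw]
BK 2: (17.536,3.536) -> (18.95,4.95) [heading=225, draw]
FD 1: (18.95,4.95) -> (18.243,4.243) [heading=225, draw]
Final: pos=(18.243,4.243), heading=225, 4 segment(s) drawn
Waypoints (5 total):
(0, 0)
(14, 0)
(17.536, 3.536)
(18.95, 4.95)
(18.243, 4.243)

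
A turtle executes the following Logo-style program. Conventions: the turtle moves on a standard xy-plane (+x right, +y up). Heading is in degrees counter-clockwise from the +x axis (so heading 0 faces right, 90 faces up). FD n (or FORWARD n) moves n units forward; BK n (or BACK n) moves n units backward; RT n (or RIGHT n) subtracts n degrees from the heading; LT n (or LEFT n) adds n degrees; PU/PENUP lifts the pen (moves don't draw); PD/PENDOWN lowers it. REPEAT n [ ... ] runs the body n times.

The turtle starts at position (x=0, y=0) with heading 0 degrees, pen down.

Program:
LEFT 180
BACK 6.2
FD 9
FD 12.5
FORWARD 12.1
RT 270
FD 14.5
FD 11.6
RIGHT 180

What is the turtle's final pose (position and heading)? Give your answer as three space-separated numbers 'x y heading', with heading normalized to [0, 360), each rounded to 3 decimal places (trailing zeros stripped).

Executing turtle program step by step:
Start: pos=(0,0), heading=0, pen down
LT 180: heading 0 -> 180
BK 6.2: (0,0) -> (6.2,0) [heading=180, draw]
FD 9: (6.2,0) -> (-2.8,0) [heading=180, draw]
FD 12.5: (-2.8,0) -> (-15.3,0) [heading=180, draw]
FD 12.1: (-15.3,0) -> (-27.4,0) [heading=180, draw]
RT 270: heading 180 -> 270
FD 14.5: (-27.4,0) -> (-27.4,-14.5) [heading=270, draw]
FD 11.6: (-27.4,-14.5) -> (-27.4,-26.1) [heading=270, draw]
RT 180: heading 270 -> 90
Final: pos=(-27.4,-26.1), heading=90, 6 segment(s) drawn

Answer: -27.4 -26.1 90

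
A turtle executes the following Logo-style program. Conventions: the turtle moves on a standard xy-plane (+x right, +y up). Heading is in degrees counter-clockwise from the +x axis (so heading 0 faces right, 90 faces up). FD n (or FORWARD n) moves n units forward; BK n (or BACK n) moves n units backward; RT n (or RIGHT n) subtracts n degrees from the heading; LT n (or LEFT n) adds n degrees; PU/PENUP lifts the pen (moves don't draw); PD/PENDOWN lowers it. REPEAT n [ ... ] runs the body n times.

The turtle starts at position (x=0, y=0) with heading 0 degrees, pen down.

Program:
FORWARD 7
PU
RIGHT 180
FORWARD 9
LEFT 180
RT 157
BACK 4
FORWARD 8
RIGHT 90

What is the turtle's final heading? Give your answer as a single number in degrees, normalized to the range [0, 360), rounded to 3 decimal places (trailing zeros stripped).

Answer: 113

Derivation:
Executing turtle program step by step:
Start: pos=(0,0), heading=0, pen down
FD 7: (0,0) -> (7,0) [heading=0, draw]
PU: pen up
RT 180: heading 0 -> 180
FD 9: (7,0) -> (-2,0) [heading=180, move]
LT 180: heading 180 -> 0
RT 157: heading 0 -> 203
BK 4: (-2,0) -> (1.682,1.563) [heading=203, move]
FD 8: (1.682,1.563) -> (-5.682,-1.563) [heading=203, move]
RT 90: heading 203 -> 113
Final: pos=(-5.682,-1.563), heading=113, 1 segment(s) drawn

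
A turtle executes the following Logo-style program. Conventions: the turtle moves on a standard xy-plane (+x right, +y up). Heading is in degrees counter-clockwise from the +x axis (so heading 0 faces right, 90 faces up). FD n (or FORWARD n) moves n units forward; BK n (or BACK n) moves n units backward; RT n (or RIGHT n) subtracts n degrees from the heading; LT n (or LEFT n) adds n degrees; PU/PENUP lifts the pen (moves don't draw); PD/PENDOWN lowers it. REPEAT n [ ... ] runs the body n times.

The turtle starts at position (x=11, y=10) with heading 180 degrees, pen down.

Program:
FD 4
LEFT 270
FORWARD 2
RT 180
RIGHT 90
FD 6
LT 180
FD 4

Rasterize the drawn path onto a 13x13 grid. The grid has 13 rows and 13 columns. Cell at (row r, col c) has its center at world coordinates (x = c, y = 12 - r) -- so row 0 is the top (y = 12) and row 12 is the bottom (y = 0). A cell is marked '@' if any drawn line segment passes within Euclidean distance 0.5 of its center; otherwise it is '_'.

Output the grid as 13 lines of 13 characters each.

Answer: _@@@@@@@_____
_______@_____
_______@@@@@_
_____________
_____________
_____________
_____________
_____________
_____________
_____________
_____________
_____________
_____________

Derivation:
Segment 0: (11,10) -> (7,10)
Segment 1: (7,10) -> (7,12)
Segment 2: (7,12) -> (1,12)
Segment 3: (1,12) -> (5,12)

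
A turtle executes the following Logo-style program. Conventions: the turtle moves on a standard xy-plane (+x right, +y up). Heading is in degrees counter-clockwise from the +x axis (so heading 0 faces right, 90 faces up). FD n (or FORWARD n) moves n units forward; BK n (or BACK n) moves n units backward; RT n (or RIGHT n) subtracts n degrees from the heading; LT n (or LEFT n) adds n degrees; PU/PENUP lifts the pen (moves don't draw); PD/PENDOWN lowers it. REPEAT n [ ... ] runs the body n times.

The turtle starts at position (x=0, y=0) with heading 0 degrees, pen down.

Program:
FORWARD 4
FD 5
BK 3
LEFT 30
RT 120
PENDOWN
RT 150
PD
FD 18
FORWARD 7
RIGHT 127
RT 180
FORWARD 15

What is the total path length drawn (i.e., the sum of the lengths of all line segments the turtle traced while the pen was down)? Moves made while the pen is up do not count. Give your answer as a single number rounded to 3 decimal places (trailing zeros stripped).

Executing turtle program step by step:
Start: pos=(0,0), heading=0, pen down
FD 4: (0,0) -> (4,0) [heading=0, draw]
FD 5: (4,0) -> (9,0) [heading=0, draw]
BK 3: (9,0) -> (6,0) [heading=0, draw]
LT 30: heading 0 -> 30
RT 120: heading 30 -> 270
PD: pen down
RT 150: heading 270 -> 120
PD: pen down
FD 18: (6,0) -> (-3,15.588) [heading=120, draw]
FD 7: (-3,15.588) -> (-6.5,21.651) [heading=120, draw]
RT 127: heading 120 -> 353
RT 180: heading 353 -> 173
FD 15: (-6.5,21.651) -> (-21.388,23.479) [heading=173, draw]
Final: pos=(-21.388,23.479), heading=173, 6 segment(s) drawn

Segment lengths:
  seg 1: (0,0) -> (4,0), length = 4
  seg 2: (4,0) -> (9,0), length = 5
  seg 3: (9,0) -> (6,0), length = 3
  seg 4: (6,0) -> (-3,15.588), length = 18
  seg 5: (-3,15.588) -> (-6.5,21.651), length = 7
  seg 6: (-6.5,21.651) -> (-21.388,23.479), length = 15
Total = 52

Answer: 52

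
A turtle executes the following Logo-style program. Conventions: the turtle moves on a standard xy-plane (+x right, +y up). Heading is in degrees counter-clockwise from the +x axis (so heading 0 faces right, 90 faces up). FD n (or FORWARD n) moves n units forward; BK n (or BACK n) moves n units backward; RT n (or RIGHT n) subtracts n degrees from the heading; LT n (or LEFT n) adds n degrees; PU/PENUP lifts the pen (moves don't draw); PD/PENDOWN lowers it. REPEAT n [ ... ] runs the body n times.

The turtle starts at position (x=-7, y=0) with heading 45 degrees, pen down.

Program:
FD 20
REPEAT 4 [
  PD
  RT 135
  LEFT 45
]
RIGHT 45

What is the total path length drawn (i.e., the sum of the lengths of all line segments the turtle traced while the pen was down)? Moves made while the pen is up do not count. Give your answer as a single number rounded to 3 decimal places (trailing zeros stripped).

Executing turtle program step by step:
Start: pos=(-7,0), heading=45, pen down
FD 20: (-7,0) -> (7.142,14.142) [heading=45, draw]
REPEAT 4 [
  -- iteration 1/4 --
  PD: pen down
  RT 135: heading 45 -> 270
  LT 45: heading 270 -> 315
  -- iteration 2/4 --
  PD: pen down
  RT 135: heading 315 -> 180
  LT 45: heading 180 -> 225
  -- iteration 3/4 --
  PD: pen down
  RT 135: heading 225 -> 90
  LT 45: heading 90 -> 135
  -- iteration 4/4 --
  PD: pen down
  RT 135: heading 135 -> 0
  LT 45: heading 0 -> 45
]
RT 45: heading 45 -> 0
Final: pos=(7.142,14.142), heading=0, 1 segment(s) drawn

Segment lengths:
  seg 1: (-7,0) -> (7.142,14.142), length = 20
Total = 20

Answer: 20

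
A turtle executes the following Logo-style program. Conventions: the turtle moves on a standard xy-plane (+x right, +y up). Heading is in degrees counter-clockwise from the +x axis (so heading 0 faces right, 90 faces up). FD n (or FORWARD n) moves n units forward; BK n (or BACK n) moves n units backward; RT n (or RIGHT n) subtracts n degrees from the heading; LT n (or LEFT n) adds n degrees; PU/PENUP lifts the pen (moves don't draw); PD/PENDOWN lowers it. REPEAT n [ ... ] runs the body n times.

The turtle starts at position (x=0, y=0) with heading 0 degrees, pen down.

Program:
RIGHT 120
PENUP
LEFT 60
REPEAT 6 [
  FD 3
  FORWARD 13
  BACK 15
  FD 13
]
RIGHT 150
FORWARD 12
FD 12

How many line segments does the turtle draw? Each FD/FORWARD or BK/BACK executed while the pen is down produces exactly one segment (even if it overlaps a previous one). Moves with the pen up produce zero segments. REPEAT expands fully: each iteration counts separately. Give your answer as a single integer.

Answer: 0

Derivation:
Executing turtle program step by step:
Start: pos=(0,0), heading=0, pen down
RT 120: heading 0 -> 240
PU: pen up
LT 60: heading 240 -> 300
REPEAT 6 [
  -- iteration 1/6 --
  FD 3: (0,0) -> (1.5,-2.598) [heading=300, move]
  FD 13: (1.5,-2.598) -> (8,-13.856) [heading=300, move]
  BK 15: (8,-13.856) -> (0.5,-0.866) [heading=300, move]
  FD 13: (0.5,-0.866) -> (7,-12.124) [heading=300, move]
  -- iteration 2/6 --
  FD 3: (7,-12.124) -> (8.5,-14.722) [heading=300, move]
  FD 13: (8.5,-14.722) -> (15,-25.981) [heading=300, move]
  BK 15: (15,-25.981) -> (7.5,-12.99) [heading=300, move]
  FD 13: (7.5,-12.99) -> (14,-24.249) [heading=300, move]
  -- iteration 3/6 --
  FD 3: (14,-24.249) -> (15.5,-26.847) [heading=300, move]
  FD 13: (15.5,-26.847) -> (22,-38.105) [heading=300, move]
  BK 15: (22,-38.105) -> (14.5,-25.115) [heading=300, move]
  FD 13: (14.5,-25.115) -> (21,-36.373) [heading=300, move]
  -- iteration 4/6 --
  FD 3: (21,-36.373) -> (22.5,-38.971) [heading=300, move]
  FD 13: (22.5,-38.971) -> (29,-50.229) [heading=300, move]
  BK 15: (29,-50.229) -> (21.5,-37.239) [heading=300, move]
  FD 13: (21.5,-37.239) -> (28,-48.497) [heading=300, move]
  -- iteration 5/6 --
  FD 3: (28,-48.497) -> (29.5,-51.095) [heading=300, move]
  FD 13: (29.5,-51.095) -> (36,-62.354) [heading=300, move]
  BK 15: (36,-62.354) -> (28.5,-49.363) [heading=300, move]
  FD 13: (28.5,-49.363) -> (35,-60.622) [heading=300, move]
  -- iteration 6/6 --
  FD 3: (35,-60.622) -> (36.5,-63.22) [heading=300, move]
  FD 13: (36.5,-63.22) -> (43,-74.478) [heading=300, move]
  BK 15: (43,-74.478) -> (35.5,-61.488) [heading=300, move]
  FD 13: (35.5,-61.488) -> (42,-72.746) [heading=300, move]
]
RT 150: heading 300 -> 150
FD 12: (42,-72.746) -> (31.608,-66.746) [heading=150, move]
FD 12: (31.608,-66.746) -> (21.215,-60.746) [heading=150, move]
Final: pos=(21.215,-60.746), heading=150, 0 segment(s) drawn
Segments drawn: 0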